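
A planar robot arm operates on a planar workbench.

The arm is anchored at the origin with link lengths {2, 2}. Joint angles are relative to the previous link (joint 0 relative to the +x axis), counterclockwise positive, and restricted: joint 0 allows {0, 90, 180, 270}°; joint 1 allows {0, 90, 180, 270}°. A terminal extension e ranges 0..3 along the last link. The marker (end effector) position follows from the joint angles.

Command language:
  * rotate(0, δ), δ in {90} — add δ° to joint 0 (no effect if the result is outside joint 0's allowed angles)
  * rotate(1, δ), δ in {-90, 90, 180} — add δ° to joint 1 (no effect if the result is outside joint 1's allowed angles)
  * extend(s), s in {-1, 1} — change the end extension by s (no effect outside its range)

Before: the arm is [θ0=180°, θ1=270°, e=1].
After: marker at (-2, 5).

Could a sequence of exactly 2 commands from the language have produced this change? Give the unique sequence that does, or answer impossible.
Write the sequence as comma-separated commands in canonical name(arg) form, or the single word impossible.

initial: [θ0=180°, θ1=270°, e=1]
[1] after extend(1): [θ0=180°, θ1=270°, e=2]
[2] after extend(1): [θ0=180°, θ1=270°, e=3]
uniquely the one of 36 2-step routes that fits.

extend(1), extend(1)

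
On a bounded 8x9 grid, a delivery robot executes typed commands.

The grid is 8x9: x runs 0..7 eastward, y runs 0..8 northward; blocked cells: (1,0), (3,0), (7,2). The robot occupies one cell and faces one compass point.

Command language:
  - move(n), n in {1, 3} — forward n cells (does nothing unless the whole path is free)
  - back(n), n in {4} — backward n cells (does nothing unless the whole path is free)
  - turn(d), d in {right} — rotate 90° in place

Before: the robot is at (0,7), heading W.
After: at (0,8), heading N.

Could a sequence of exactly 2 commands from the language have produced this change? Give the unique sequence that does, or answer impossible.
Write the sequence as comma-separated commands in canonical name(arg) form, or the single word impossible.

turn(right), move(1)

key: cell and facing (now N) both changed — the 2 commands mix motion and turning
initial: at (0,7), heading W
t=1 turn(right) ⇒ at (0,7), heading N
t=2 move(1) ⇒ at (0,8), heading N
all 16 alternatives checked — unique.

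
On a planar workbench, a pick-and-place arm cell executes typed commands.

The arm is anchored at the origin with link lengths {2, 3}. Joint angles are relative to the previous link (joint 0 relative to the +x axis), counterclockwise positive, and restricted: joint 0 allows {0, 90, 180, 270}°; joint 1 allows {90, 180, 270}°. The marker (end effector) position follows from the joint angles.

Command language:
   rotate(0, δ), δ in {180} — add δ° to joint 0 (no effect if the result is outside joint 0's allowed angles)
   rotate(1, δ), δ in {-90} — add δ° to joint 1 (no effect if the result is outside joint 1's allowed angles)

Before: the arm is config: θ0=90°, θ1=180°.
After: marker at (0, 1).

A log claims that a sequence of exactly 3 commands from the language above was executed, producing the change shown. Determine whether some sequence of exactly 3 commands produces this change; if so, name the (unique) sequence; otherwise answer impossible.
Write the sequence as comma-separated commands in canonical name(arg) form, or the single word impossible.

rotate(0, 180), rotate(0, 180), rotate(0, 180)

t0: config: θ0=90°, θ1=180°
[1] after rotate(0, 180): config: θ0=270°, θ1=180°
[2] after rotate(0, 180): config: θ0=90°, θ1=180°
[3] after rotate(0, 180): config: θ0=270°, θ1=180°
uniquely the one of 8 3-step routes that fits.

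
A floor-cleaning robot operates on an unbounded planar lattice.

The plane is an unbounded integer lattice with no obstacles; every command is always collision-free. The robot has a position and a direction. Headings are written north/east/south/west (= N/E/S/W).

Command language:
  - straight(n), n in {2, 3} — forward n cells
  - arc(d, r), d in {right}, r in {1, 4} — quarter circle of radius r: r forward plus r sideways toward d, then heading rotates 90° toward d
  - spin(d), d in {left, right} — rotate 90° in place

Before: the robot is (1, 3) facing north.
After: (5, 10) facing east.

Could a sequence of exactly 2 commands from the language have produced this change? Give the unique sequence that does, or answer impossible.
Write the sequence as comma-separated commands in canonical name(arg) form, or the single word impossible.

key: order matters: swapping straight(3) and arc(right, 4) lands elsewhere
t0: (1, 3) facing north
[1] after straight(3): (1, 6) facing north
[2] after arc(right, 4): (5, 10) facing east
uniquely the one of 36 2-step routes that fits.

straight(3), arc(right, 4)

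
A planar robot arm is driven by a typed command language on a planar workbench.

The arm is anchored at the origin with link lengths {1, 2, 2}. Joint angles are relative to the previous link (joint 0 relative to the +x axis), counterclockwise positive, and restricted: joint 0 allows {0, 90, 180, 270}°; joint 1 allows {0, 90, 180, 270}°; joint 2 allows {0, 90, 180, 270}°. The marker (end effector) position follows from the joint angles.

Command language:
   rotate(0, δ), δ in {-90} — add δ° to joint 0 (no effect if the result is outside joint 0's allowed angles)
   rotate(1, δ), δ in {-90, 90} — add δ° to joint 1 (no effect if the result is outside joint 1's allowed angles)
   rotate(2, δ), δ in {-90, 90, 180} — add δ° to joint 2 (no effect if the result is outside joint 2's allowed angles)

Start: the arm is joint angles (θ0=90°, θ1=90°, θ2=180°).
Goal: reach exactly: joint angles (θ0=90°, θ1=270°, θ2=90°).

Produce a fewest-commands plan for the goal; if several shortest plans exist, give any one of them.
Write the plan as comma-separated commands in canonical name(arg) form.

initial: joint angles (θ0=90°, θ1=90°, θ2=180°)
t=1 rotate(1, 90) ⇒ joint angles (θ0=90°, θ1=180°, θ2=180°)
t=2 rotate(1, 90) ⇒ joint angles (θ0=90°, θ1=270°, θ2=180°)
t=3 rotate(2, -90) ⇒ joint angles (θ0=90°, θ1=270°, θ2=90°)
minimal: 3 command(s), checked below 3.

rotate(1, 90), rotate(1, 90), rotate(2, -90)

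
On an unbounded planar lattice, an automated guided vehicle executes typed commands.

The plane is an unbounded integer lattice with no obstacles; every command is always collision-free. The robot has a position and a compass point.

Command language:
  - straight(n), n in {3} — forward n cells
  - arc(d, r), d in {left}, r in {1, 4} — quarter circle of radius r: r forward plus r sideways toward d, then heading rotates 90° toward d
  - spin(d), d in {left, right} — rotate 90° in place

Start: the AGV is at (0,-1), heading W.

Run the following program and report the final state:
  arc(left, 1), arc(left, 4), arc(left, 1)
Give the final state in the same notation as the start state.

at (4,-5), heading N

from: at (0,-1), heading W
t=1 arc(left, 1) ⇒ at (-1,-2), heading S
t=2 arc(left, 4) ⇒ at (3,-6), heading E
t=3 arc(left, 1) ⇒ at (4,-5), heading N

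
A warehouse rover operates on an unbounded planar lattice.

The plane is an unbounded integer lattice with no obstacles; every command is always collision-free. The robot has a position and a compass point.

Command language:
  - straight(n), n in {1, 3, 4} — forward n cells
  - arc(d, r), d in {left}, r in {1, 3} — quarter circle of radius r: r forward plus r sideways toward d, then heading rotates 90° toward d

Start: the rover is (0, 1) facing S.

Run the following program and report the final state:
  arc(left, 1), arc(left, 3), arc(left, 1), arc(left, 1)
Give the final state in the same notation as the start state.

(2, 3) facing S

initial: (0, 1) facing S
[1] after arc(left, 1): (1, 0) facing E
[2] after arc(left, 3): (4, 3) facing N
[3] after arc(left, 1): (3, 4) facing W
[4] after arc(left, 1): (2, 3) facing S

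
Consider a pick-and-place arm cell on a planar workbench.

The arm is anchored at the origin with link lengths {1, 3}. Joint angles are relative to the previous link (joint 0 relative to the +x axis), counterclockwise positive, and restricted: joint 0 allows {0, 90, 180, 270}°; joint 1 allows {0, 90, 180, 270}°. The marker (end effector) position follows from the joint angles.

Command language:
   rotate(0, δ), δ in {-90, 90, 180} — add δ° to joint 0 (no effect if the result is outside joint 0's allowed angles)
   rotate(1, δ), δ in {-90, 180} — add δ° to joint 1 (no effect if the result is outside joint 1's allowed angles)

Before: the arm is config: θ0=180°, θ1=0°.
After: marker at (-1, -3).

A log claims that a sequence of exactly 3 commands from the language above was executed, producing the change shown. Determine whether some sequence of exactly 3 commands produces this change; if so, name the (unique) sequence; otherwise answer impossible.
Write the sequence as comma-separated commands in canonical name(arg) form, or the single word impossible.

rotate(1, -90), rotate(1, -90), rotate(1, -90)

begin: config: θ0=180°, θ1=0°
1. rotate(1, -90) → config: θ0=180°, θ1=270°
2. rotate(1, -90) → config: θ0=180°, θ1=180°
3. rotate(1, -90) → config: θ0=180°, θ1=90°
all 125 alternatives checked — unique.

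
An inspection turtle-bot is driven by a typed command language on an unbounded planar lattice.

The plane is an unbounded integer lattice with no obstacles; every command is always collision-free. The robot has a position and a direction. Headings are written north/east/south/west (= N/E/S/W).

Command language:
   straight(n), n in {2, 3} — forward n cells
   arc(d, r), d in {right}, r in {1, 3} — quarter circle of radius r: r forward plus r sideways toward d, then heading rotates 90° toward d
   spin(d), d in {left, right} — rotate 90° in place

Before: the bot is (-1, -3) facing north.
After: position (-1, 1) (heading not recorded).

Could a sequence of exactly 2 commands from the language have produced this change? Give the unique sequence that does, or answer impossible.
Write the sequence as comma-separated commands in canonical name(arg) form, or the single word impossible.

t0: (-1, -3) facing north
t=1 straight(2) ⇒ (-1, -1) facing north
t=2 straight(2) ⇒ (-1, 1) facing north
no other 2-command option fits: unique.

straight(2), straight(2)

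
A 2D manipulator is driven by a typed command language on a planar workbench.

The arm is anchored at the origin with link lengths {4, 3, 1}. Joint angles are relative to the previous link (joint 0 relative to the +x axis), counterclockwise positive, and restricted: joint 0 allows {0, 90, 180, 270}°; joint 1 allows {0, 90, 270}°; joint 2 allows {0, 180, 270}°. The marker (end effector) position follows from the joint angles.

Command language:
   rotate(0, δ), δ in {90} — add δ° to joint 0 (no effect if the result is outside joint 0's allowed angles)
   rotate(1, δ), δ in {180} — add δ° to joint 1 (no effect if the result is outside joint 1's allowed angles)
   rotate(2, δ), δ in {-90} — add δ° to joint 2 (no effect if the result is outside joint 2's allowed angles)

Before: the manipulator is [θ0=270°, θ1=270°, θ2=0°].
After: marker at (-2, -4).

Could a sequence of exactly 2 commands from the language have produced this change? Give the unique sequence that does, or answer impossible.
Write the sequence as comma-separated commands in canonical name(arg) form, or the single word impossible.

t0: [θ0=270°, θ1=270°, θ2=0°]
step 1 (rotate(2, -90)): [θ0=270°, θ1=270°, θ2=270°]
step 2 (rotate(2, -90)): [θ0=270°, θ1=270°, θ2=180°]
uniquely the one of 9 2-step routes that fits.

rotate(2, -90), rotate(2, -90)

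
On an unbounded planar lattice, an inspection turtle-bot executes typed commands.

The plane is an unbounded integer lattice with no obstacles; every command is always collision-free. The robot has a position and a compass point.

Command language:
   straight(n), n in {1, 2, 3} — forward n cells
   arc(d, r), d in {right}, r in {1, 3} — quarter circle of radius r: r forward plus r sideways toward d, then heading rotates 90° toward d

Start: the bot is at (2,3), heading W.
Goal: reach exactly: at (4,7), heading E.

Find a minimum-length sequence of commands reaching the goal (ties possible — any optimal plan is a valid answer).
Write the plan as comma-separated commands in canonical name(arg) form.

arc(right, 1), arc(right, 3)

from: at (2,3), heading W
t=1 arc(right, 1) ⇒ at (1,4), heading N
t=2 arc(right, 3) ⇒ at (4,7), heading E
shorter routes all fall short; 2 is best.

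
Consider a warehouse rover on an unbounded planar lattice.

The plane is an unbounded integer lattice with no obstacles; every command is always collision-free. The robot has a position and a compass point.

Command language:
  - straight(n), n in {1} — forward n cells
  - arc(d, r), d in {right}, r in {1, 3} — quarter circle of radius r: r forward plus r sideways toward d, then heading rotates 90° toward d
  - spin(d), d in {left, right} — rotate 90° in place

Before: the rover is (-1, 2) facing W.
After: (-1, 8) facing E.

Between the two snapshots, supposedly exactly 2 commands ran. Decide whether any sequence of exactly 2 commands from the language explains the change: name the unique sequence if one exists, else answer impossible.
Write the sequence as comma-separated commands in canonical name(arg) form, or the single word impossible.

key: cell and facing (now E) both changed — the 2 commands mix motion and turning
from: (-1, 2) facing W
1. arc(right, 3) → (-4, 5) facing N
2. arc(right, 3) → (-1, 8) facing E
all 25 alternatives checked — unique.

arc(right, 3), arc(right, 3)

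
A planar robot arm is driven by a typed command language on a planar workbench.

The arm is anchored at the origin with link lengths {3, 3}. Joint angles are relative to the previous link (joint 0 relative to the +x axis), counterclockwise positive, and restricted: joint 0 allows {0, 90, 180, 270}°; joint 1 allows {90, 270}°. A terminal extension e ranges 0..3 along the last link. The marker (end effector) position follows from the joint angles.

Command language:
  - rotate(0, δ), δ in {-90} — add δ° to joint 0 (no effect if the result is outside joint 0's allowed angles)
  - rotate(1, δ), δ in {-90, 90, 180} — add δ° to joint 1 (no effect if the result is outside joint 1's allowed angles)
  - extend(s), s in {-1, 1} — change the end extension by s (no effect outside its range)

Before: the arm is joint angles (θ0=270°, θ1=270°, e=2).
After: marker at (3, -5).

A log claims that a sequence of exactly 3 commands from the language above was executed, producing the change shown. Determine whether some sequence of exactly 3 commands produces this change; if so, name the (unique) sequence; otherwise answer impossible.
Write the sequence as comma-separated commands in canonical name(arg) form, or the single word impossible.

rotate(0, -90), rotate(0, -90), rotate(0, -90)

from: joint angles (θ0=270°, θ1=270°, e=2)
t=1 rotate(0, -90) ⇒ joint angles (θ0=180°, θ1=270°, e=2)
t=2 rotate(0, -90) ⇒ joint angles (θ0=90°, θ1=270°, e=2)
t=3 rotate(0, -90) ⇒ joint angles (θ0=0°, θ1=270°, e=2)
uniquely the one of 216 3-step routes that fits.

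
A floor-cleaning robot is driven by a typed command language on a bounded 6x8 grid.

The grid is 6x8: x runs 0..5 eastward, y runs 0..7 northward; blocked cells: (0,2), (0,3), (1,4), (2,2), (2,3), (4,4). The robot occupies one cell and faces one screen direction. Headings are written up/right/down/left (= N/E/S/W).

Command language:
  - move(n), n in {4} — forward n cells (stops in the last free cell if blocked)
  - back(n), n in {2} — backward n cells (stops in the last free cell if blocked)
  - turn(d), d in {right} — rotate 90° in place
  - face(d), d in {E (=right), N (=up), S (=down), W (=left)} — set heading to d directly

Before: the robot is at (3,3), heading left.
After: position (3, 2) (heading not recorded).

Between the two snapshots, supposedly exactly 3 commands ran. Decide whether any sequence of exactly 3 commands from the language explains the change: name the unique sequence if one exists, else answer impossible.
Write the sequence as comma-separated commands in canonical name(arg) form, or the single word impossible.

key: order matters: swapping face(S) and back(2) lands elsewhere
t0: at (3,3), heading left
step 1 (face(S)): at (3,3), heading down
step 2 (move(4)): at (3,0), heading down
step 3 (back(2)): at (3,2), heading down
all 343 alternatives checked — unique.

face(S), move(4), back(2)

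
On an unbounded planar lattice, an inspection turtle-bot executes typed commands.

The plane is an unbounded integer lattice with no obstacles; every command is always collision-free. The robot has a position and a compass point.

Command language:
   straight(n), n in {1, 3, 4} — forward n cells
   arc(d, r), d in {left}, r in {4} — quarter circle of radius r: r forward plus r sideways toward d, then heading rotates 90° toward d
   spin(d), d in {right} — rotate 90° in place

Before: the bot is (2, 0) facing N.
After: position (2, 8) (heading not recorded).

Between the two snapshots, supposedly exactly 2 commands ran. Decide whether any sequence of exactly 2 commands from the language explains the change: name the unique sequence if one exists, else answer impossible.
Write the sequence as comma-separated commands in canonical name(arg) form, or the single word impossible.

t0: (2, 0) facing N
1. straight(4) → (2, 4) facing N
2. straight(4) → (2, 8) facing N
no rival 2-sequence matches.

straight(4), straight(4)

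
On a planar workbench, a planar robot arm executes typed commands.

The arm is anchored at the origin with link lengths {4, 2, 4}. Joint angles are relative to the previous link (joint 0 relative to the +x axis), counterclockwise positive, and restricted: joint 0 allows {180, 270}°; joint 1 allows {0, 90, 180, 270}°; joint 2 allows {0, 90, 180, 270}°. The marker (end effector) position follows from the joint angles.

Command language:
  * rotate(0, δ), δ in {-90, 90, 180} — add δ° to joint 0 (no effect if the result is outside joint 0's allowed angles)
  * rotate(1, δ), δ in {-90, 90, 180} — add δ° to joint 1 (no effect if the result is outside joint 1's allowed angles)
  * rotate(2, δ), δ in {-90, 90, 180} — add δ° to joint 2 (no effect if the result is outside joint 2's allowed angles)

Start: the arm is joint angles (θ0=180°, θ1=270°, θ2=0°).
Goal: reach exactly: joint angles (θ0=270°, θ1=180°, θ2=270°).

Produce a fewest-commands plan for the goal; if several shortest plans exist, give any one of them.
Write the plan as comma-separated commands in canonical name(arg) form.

initial: joint angles (θ0=180°, θ1=270°, θ2=0°)
step 1 (rotate(0, 90)): joint angles (θ0=270°, θ1=270°, θ2=0°)
step 2 (rotate(2, -90)): joint angles (θ0=270°, θ1=270°, θ2=270°)
step 3 (rotate(1, -90)): joint angles (θ0=270°, θ1=180°, θ2=270°)
minimal: 3 command(s), checked below 3.

rotate(0, 90), rotate(2, -90), rotate(1, -90)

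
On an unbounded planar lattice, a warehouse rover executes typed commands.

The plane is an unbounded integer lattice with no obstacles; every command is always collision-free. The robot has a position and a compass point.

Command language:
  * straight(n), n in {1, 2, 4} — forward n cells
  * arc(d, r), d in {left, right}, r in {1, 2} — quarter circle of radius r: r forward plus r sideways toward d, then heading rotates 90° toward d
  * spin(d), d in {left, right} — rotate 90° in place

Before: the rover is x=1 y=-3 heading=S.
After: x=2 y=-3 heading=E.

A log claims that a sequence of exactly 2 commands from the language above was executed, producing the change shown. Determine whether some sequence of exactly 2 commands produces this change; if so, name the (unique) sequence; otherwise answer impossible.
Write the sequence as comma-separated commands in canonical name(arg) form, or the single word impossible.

key: order matters: swapping spin(left) and straight(1) lands elsewhere
from: x=1 y=-3 heading=S
step 1 (spin(left)): x=1 y=-3 heading=E
step 2 (straight(1)): x=2 y=-3 heading=E
all 81 alternatives checked — unique.

spin(left), straight(1)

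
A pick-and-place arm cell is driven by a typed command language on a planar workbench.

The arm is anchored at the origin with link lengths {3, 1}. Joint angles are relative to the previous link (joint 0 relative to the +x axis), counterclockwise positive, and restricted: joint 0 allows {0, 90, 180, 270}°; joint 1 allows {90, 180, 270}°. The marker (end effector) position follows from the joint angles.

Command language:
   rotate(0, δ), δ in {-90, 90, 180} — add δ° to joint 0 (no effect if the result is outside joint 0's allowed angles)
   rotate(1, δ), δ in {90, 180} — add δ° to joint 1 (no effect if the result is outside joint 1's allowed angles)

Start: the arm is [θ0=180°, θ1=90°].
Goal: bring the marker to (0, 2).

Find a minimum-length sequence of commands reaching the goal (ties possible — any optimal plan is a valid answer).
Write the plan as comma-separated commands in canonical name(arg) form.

begin: [θ0=180°, θ1=90°]
step 1 (rotate(0, -90)): [θ0=90°, θ1=90°]
step 2 (rotate(1, 90)): [θ0=90°, θ1=180°]
minimal: 2 command(s), checked below 2.

rotate(0, -90), rotate(1, 90)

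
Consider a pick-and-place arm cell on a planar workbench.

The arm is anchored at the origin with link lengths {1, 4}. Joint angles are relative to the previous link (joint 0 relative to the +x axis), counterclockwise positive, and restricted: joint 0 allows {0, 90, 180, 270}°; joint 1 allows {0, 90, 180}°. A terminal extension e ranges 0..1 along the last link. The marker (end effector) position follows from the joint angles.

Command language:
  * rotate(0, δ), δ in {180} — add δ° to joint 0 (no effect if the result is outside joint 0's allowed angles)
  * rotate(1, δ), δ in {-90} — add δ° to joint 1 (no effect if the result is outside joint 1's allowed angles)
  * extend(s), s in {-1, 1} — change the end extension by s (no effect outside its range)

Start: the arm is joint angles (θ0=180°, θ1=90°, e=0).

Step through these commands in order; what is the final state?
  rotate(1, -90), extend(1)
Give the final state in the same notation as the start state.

joint angles (θ0=180°, θ1=0°, e=1)

from: joint angles (θ0=180°, θ1=90°, e=0)
step 1 (rotate(1, -90)): joint angles (θ0=180°, θ1=0°, e=0)
step 2 (extend(1)): joint angles (θ0=180°, θ1=0°, e=1)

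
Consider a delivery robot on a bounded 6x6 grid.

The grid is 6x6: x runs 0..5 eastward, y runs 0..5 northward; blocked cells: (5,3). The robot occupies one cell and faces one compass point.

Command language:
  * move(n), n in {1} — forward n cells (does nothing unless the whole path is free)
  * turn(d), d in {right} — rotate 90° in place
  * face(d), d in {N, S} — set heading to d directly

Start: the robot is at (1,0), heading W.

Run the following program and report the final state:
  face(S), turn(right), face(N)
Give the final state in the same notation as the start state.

from: at (1,0), heading W
step 1 (face(S)): at (1,0), heading S
step 2 (turn(right)): at (1,0), heading W
step 3 (face(N)): at (1,0), heading N

at (1,0), heading N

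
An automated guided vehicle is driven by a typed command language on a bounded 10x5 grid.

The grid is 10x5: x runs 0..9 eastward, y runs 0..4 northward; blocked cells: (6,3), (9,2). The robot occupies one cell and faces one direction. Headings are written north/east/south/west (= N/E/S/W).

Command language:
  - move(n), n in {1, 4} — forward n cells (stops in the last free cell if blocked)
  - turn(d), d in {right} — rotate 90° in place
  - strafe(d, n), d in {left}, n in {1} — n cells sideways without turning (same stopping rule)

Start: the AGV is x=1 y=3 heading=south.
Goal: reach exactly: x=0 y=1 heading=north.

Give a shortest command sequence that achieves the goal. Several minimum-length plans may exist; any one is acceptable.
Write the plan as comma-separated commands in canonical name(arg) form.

begin: x=1 y=3 heading=south
1. move(4) → x=1 y=0 heading=south
2. turn(right) → x=1 y=0 heading=west
3. move(4) → x=0 y=0 heading=west
4. turn(right) → x=0 y=0 heading=north
5. move(1) → x=0 y=1 heading=north
minimal: 5 command(s), checked below 5.

move(4), turn(right), move(4), turn(right), move(1)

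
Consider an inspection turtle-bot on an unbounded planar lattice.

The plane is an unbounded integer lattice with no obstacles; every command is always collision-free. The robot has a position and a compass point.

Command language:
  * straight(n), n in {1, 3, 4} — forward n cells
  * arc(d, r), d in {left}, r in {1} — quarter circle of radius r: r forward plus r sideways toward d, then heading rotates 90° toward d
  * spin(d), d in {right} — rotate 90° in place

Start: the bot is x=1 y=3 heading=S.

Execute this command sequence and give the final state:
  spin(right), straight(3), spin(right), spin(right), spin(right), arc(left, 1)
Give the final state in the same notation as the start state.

start: x=1 y=3 heading=S
t=1 spin(right) ⇒ x=1 y=3 heading=W
t=2 straight(3) ⇒ x=-2 y=3 heading=W
t=3 spin(right) ⇒ x=-2 y=3 heading=N
t=4 spin(right) ⇒ x=-2 y=3 heading=E
t=5 spin(right) ⇒ x=-2 y=3 heading=S
t=6 arc(left, 1) ⇒ x=-1 y=2 heading=E

x=-1 y=2 heading=E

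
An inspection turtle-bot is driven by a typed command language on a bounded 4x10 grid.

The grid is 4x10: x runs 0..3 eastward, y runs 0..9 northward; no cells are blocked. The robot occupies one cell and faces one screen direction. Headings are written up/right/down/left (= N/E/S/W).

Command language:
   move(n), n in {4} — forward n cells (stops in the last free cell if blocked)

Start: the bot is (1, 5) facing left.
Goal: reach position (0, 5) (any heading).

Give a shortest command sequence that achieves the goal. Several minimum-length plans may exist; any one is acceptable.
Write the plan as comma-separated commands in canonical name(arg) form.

move(4)

start: (1, 5) facing left
t=1 move(4) ⇒ (0, 5) facing left
shorter routes all fall short; 1 is best.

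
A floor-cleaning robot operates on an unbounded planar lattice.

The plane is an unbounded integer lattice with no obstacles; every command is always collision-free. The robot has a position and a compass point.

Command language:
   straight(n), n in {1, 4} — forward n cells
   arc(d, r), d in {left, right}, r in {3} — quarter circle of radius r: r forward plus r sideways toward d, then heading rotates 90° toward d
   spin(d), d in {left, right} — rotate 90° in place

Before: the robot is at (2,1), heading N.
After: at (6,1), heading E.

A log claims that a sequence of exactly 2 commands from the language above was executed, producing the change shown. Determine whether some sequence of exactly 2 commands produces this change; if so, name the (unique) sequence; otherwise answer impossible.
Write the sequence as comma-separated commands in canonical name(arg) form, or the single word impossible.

spin(right), straight(4)

key: order matters: swapping spin(right) and straight(4) lands elsewhere
initial: at (2,1), heading N
1. spin(right) → at (2,1), heading E
2. straight(4) → at (6,1), heading E
uniquely the one of 36 2-step routes that fits.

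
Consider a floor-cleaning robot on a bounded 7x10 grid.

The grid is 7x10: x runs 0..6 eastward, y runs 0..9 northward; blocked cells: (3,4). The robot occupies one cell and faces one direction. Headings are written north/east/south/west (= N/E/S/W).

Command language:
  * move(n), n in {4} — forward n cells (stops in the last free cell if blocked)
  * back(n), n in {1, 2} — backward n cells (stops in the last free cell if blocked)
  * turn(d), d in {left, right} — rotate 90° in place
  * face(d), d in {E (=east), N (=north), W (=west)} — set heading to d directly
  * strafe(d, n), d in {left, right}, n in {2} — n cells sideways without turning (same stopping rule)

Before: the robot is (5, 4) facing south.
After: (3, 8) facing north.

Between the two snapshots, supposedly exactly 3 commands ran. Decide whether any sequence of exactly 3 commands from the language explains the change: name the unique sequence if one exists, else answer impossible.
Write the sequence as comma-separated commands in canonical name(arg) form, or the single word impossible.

face(N), move(4), strafe(left, 2)

key: cell and facing (now N) both changed — the 3 commands mix motion and turning
begin: (5, 4) facing south
t=1 face(N) ⇒ (5, 4) facing north
t=2 move(4) ⇒ (5, 8) facing north
t=3 strafe(left, 2) ⇒ (3, 8) facing north
no other 3-command option fits: unique.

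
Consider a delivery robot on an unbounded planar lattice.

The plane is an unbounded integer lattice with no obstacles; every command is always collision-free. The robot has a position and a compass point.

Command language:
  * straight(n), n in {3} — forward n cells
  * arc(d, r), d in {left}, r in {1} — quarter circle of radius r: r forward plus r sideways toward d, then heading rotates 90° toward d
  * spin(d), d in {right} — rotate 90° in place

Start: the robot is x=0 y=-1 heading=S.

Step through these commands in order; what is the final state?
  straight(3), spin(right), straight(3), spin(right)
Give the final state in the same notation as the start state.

x=-3 y=-4 heading=N

from: x=0 y=-1 heading=S
1. straight(3) → x=0 y=-4 heading=S
2. spin(right) → x=0 y=-4 heading=W
3. straight(3) → x=-3 y=-4 heading=W
4. spin(right) → x=-3 y=-4 heading=N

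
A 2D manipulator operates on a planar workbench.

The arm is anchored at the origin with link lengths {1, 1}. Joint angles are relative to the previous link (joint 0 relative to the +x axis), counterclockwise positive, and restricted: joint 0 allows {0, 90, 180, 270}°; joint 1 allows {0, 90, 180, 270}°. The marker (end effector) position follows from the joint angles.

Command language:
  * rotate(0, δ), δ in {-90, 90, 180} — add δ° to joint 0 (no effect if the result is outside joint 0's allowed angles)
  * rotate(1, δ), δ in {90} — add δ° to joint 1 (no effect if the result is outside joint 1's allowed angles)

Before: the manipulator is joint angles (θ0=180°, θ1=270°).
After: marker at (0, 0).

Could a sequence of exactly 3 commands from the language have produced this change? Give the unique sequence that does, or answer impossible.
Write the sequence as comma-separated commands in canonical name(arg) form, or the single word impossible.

rotate(1, 90), rotate(1, 90), rotate(1, 90)

from: joint angles (θ0=180°, θ1=270°)
1. rotate(1, 90) → joint angles (θ0=180°, θ1=0°)
2. rotate(1, 90) → joint angles (θ0=180°, θ1=90°)
3. rotate(1, 90) → joint angles (θ0=180°, θ1=180°)
no other 3-command option fits: unique.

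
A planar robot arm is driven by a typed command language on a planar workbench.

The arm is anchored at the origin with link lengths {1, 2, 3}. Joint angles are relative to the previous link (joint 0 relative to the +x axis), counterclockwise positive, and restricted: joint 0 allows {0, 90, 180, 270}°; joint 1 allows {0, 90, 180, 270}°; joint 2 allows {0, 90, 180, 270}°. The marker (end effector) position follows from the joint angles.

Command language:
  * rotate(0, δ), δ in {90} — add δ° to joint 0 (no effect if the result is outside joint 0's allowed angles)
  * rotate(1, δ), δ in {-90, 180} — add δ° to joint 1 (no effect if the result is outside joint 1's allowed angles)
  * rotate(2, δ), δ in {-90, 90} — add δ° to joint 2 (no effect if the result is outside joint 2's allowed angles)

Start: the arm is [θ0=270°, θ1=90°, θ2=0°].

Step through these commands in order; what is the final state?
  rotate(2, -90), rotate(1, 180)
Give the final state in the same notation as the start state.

[θ0=270°, θ1=270°, θ2=270°]

initial: [θ0=270°, θ1=90°, θ2=0°]
[1] after rotate(2, -90): [θ0=270°, θ1=90°, θ2=270°]
[2] after rotate(1, 180): [θ0=270°, θ1=270°, θ2=270°]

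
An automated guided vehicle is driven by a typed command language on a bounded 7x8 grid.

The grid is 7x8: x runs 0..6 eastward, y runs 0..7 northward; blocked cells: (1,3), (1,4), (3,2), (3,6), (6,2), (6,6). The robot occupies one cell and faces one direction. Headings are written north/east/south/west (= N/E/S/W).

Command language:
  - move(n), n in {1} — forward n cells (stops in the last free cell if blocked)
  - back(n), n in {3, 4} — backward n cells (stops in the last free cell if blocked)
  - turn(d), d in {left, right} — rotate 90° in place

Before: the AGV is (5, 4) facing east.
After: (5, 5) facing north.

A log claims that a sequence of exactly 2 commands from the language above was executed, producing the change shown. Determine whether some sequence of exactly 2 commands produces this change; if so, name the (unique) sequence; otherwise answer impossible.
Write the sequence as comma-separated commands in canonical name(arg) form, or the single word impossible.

key: cell and facing (now N) both changed — the 2 commands mix motion and turning
start: (5, 4) facing east
t=1 turn(left) ⇒ (5, 4) facing north
t=2 move(1) ⇒ (5, 5) facing north
uniquely the one of 25 2-step routes that fits.

turn(left), move(1)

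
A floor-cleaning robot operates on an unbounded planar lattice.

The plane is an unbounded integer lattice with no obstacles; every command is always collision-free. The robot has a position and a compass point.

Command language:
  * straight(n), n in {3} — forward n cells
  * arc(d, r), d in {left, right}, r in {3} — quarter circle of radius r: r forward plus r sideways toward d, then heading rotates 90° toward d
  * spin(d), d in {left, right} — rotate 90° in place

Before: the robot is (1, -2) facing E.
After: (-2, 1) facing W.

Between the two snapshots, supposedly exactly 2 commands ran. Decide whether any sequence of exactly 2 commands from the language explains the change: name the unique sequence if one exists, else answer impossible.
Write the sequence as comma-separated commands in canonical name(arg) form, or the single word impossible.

key: position moved to (-2,1) AND the heading swung to W — translation plus rotation needed
from: (1, -2) facing E
1. spin(left) → (1, -2) facing N
2. arc(left, 3) → (-2, 1) facing W
all 25 alternatives checked — unique.

spin(left), arc(left, 3)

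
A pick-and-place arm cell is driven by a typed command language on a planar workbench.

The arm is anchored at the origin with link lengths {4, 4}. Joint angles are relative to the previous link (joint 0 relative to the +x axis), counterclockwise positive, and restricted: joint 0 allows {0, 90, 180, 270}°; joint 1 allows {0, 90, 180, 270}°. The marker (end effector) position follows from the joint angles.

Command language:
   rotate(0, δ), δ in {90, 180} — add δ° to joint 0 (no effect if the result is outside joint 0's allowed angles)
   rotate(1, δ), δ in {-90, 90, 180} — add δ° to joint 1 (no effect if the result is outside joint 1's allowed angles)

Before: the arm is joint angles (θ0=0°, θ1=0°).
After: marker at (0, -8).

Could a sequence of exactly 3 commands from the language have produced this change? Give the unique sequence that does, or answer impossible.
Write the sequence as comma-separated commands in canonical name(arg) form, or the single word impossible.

rotate(0, 90), rotate(0, 90), rotate(0, 90)

start: joint angles (θ0=0°, θ1=0°)
1. rotate(0, 90) → joint angles (θ0=90°, θ1=0°)
2. rotate(0, 90) → joint angles (θ0=180°, θ1=0°)
3. rotate(0, 90) → joint angles (θ0=270°, θ1=0°)
no rival 3-sequence matches.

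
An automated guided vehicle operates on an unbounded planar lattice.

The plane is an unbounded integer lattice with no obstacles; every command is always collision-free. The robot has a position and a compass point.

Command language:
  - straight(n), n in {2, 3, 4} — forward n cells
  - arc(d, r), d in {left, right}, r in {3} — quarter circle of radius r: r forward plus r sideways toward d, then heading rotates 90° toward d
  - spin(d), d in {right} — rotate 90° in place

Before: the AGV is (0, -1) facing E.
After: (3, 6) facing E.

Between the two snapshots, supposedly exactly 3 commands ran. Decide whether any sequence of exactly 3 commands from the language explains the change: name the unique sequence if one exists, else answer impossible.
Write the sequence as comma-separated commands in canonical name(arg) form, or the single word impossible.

arc(left, 3), straight(4), spin(right)

key: order matters: swapping arc(left, 3) and spin(right) lands elsewhere
from: (0, -1) facing E
step 1 (arc(left, 3)): (3, 2) facing N
step 2 (straight(4)): (3, 6) facing N
step 3 (spin(right)): (3, 6) facing E
no rival 3-sequence matches.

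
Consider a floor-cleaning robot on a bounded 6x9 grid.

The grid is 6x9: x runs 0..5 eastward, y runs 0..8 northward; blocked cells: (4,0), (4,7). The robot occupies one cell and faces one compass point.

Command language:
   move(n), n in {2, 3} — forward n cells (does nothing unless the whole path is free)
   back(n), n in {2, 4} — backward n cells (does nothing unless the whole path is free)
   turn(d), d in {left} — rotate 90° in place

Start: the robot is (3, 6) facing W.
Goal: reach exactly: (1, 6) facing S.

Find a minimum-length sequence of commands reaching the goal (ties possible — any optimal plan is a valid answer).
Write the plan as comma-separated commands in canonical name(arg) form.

move(2), turn(left)

initial: (3, 6) facing W
[1] after move(2): (1, 6) facing W
[2] after turn(left): (1, 6) facing S
shorter routes all fall short; 2 is best.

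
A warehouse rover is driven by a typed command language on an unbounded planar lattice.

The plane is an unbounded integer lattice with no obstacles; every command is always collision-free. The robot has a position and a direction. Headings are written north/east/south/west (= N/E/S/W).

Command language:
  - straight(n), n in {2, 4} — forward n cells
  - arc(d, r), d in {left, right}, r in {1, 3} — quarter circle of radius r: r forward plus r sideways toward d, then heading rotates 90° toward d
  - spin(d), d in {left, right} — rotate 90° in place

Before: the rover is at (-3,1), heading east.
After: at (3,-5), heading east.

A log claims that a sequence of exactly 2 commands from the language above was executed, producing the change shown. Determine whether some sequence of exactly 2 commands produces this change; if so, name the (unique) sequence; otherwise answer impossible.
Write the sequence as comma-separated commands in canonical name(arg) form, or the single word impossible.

arc(right, 3), arc(left, 3)

key: order matters: swapping arc(right, 3) and arc(left, 3) lands elsewhere
from: at (-3,1), heading east
step 1 (arc(right, 3)): at (0,-2), heading south
step 2 (arc(left, 3)): at (3,-5), heading east
uniquely the one of 64 2-step routes that fits.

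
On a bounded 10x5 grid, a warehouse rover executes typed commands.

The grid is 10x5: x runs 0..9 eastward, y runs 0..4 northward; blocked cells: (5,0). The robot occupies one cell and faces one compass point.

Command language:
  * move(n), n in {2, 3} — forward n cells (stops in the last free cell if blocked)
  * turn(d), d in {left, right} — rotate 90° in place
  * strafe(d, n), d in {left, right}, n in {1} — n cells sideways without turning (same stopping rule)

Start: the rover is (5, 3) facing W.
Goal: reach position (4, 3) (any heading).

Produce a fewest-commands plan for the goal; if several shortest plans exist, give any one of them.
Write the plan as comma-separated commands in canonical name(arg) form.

t0: (5, 3) facing W
t=1 turn(right) ⇒ (5, 3) facing N
t=2 strafe(left, 1) ⇒ (4, 3) facing N
no 1-step plan works, so 2 is optimal.

turn(right), strafe(left, 1)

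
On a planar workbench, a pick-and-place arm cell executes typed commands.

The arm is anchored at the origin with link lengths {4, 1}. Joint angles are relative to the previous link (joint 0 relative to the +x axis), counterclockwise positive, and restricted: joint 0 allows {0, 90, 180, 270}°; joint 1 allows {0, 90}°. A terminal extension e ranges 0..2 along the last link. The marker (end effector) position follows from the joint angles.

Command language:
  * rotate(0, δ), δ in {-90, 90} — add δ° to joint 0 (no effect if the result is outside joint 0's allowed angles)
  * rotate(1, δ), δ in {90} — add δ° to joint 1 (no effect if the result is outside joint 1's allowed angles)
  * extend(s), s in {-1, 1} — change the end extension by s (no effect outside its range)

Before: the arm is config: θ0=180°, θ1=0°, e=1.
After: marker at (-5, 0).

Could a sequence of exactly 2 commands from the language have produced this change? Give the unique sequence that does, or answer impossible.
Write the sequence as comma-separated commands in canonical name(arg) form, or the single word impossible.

begin: config: θ0=180°, θ1=0°, e=1
step 1 (extend(-1)): config: θ0=180°, θ1=0°, e=0
step 2 (extend(-1)): config: θ0=180°, θ1=0°, e=0
no rival 2-sequence matches.

extend(-1), extend(-1)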